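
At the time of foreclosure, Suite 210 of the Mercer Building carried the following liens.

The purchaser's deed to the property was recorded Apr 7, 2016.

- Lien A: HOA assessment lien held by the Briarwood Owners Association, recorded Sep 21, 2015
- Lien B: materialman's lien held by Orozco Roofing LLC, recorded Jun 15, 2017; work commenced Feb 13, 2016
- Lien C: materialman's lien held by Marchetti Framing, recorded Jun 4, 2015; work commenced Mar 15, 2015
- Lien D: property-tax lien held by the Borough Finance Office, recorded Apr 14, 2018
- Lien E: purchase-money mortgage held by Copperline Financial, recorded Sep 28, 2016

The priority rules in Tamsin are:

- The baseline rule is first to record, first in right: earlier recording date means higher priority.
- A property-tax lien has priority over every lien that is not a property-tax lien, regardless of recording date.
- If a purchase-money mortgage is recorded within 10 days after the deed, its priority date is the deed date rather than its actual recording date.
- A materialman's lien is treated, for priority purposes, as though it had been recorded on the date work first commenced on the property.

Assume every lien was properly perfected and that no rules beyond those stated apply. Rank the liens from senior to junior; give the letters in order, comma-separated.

D, C, A, B, E

Adjusting effective dates: B is treated as recorded Feb 13, 2016, the work-commencement date; C relates back to Mar 15, 2015 (work commenced); E was recorded 174 days after the deed, outside the 10-day window, so it keeps its recording date.
D is a property-tax lien and takes priority over every other lien.
Ordering the rest by effective date: C (Mar 15, 2015), A (Sep 21, 2015), B (Feb 13, 2016), E (Sep 28, 2016).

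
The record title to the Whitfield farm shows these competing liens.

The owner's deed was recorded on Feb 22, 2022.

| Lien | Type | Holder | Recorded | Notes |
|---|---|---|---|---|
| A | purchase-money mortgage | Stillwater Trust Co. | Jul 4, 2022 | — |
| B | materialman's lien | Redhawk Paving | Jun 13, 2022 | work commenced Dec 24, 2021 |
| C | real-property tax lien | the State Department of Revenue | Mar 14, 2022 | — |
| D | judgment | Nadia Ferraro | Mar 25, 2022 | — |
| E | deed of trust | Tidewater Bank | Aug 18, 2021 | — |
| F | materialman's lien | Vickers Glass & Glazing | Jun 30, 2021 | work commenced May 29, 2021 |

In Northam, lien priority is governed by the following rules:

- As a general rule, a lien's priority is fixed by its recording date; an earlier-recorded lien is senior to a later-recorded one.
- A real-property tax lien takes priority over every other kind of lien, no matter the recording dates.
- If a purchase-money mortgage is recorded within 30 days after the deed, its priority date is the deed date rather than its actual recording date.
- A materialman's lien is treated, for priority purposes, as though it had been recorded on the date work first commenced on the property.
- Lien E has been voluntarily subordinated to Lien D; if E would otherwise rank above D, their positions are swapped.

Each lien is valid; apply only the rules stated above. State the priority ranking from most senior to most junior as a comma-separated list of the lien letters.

C, F, D, B, E, A

Effective dates: A missed the 30-day window (132 days after the deed), so its recording date stands; B's effective date is Dec 24, 2021, when work began; F's effective date is May 29, 2021, when work began.
C is a real-property tax lien, so it outranks all other liens regardless of date.
The other liens, earliest effective date first: F (May 29, 2021), E (Aug 18, 2021), B (Dec 24, 2021), D (Mar 25, 2022), A (Jul 4, 2022).
E would otherwise be senior to D, so under the subordination agreement E and D exchange positions.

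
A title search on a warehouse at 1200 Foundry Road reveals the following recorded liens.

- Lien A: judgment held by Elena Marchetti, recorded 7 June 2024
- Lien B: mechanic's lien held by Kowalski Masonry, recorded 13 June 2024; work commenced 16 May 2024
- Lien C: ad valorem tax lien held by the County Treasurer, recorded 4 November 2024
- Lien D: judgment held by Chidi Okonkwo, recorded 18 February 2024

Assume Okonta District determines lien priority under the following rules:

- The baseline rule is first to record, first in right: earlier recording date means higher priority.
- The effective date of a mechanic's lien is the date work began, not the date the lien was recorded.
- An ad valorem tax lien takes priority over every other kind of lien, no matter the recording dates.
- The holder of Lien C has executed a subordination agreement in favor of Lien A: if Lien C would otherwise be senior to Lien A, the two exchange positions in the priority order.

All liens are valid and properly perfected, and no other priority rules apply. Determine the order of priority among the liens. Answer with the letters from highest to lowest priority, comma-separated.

A, D, B, C

First, effective dates: B is treated as recorded 16 May 2024, the work-commencement date.
C is an ad valorem tax lien, so it outranks all other liens regardless of date.
Among the remaining liens, by effective date: D (18 February 2024), B (16 May 2024), A (7 June 2024).
C is senior to A before the subordination, so the two trade places.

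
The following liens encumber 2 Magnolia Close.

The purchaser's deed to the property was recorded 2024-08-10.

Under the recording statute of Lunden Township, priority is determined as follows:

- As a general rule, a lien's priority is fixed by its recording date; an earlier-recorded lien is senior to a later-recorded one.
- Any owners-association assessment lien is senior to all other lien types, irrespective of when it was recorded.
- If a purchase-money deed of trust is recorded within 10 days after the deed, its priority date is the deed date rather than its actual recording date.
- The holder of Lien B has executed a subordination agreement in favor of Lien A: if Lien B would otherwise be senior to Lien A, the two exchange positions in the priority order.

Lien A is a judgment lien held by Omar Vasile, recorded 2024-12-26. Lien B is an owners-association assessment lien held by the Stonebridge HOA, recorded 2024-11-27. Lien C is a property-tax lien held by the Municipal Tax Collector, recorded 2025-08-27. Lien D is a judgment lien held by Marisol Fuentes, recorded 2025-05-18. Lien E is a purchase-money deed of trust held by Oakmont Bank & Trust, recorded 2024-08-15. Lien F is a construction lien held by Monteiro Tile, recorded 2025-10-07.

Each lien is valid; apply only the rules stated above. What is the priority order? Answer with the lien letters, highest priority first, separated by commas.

Adjusting effective dates: E's effective date is the deed date, 2024-08-10.
B, as an owners-association assessment lien, has superpriority and ranks first.
Among the remaining liens, by effective date: E (2024-08-10), A (2024-12-26), D (2025-05-18), C (2025-08-27), F (2025-10-07).
Because B would otherwise rank above A, the subordination swaps them.

A, E, B, D, C, F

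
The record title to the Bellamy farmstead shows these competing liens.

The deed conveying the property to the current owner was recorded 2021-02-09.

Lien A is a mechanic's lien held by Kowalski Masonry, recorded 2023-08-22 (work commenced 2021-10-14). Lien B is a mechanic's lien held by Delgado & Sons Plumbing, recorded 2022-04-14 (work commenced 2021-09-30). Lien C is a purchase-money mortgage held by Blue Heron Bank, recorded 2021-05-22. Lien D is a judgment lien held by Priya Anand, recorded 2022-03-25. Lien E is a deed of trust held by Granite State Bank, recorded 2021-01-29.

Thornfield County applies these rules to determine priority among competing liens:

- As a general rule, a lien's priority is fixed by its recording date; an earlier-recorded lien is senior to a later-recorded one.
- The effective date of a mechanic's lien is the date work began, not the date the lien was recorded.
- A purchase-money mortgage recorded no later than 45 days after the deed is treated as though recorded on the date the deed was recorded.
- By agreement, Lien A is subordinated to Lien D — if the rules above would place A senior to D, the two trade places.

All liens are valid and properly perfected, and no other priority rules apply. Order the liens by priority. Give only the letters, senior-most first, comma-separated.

E, C, B, D, A

Adjusting effective dates: A is treated as recorded 2021-10-14, the work-commencement date; B's effective date is 2021-09-30, when work began; C was recorded 102 days after the deed — beyond 45 days — so no relation-back applies.
By effective date, earliest first: E (2021-01-29), C (2021-05-22), B (2021-09-30), A (2021-10-14), D (2022-03-25).
A is senior to D before the subordination, so the two trade places.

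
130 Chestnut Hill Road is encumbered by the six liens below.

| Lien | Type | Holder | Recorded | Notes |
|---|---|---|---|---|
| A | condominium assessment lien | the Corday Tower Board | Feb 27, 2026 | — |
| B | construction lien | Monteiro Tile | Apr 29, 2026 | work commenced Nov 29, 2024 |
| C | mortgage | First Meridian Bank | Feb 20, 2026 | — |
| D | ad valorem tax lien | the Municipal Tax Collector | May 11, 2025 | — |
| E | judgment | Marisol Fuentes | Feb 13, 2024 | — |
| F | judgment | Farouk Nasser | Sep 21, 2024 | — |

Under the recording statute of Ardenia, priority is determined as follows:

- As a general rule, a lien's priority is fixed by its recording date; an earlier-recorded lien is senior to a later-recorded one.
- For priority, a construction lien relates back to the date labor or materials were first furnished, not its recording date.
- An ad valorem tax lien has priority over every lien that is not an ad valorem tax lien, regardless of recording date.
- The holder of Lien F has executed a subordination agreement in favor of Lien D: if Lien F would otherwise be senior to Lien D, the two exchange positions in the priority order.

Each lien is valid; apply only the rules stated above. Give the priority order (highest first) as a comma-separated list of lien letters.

D, E, F, B, C, A

Effective dates after the stated exceptions: B's effective date is Nov 29, 2024, when work began.
D is an ad valorem tax lien and takes priority over every other lien.
Ordering the rest by effective date: E (Feb 13, 2024), F (Sep 21, 2024), B (Nov 29, 2024), C (Feb 20, 2026), A (Feb 27, 2026).
F already ranks below D; the subordination has no effect.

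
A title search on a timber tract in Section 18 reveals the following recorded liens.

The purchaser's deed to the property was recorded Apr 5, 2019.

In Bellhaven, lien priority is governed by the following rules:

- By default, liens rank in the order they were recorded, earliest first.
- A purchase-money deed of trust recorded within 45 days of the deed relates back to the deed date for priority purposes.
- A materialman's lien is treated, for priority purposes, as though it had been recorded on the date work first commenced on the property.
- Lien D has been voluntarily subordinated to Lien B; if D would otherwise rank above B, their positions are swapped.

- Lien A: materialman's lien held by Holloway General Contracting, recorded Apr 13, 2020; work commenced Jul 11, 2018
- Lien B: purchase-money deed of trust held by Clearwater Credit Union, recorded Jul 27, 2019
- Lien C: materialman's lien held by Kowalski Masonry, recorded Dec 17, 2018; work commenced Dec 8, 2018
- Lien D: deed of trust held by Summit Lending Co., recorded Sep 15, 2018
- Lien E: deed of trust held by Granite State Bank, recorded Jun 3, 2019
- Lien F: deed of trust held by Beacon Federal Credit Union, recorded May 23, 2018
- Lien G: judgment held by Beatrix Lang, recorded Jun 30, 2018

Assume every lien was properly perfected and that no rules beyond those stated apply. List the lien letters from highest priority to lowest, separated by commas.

F, G, A, B, C, E, D

Adjusting effective dates: A is treated as recorded Jul 11, 2018, the work-commencement date; B was recorded 113 days after the deed — beyond 45 days — so no relation-back applies; C's effective date is Dec 8, 2018, when work began.
Ordering by effective date: F (May 23, 2018), G (Jun 30, 2018), A (Jul 11, 2018), D (Sep 15, 2018), C (Dec 8, 2018), E (Jun 3, 2019), B (Jul 27, 2019).
D would otherwise be senior to B, so under the subordination agreement D and B exchange positions.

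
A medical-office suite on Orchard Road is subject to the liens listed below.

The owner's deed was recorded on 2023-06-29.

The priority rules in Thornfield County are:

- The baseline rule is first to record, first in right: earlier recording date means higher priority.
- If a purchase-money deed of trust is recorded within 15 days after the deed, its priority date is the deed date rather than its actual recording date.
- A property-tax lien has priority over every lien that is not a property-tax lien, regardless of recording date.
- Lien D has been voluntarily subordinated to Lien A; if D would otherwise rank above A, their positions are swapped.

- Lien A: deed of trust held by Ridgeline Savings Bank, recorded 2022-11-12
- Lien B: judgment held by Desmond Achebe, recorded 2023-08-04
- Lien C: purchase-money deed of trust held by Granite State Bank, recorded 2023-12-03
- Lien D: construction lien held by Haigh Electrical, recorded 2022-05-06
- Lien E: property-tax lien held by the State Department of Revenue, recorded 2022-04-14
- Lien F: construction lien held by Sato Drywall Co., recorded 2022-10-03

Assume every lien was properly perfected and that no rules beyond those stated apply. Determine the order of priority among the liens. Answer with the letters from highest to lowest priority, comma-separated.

E, A, F, D, B, C

Effective dates: C was recorded 157 days after the deed — beyond 15 days — so no relation-back applies.
E is a property-tax lien and takes priority over every other lien.
Among the remaining liens, by effective date: D (2022-05-06), F (2022-10-03), A (2022-11-12), B (2023-08-04), C (2023-12-03).
D would otherwise be senior to A, so under the subordination agreement D and A exchange positions.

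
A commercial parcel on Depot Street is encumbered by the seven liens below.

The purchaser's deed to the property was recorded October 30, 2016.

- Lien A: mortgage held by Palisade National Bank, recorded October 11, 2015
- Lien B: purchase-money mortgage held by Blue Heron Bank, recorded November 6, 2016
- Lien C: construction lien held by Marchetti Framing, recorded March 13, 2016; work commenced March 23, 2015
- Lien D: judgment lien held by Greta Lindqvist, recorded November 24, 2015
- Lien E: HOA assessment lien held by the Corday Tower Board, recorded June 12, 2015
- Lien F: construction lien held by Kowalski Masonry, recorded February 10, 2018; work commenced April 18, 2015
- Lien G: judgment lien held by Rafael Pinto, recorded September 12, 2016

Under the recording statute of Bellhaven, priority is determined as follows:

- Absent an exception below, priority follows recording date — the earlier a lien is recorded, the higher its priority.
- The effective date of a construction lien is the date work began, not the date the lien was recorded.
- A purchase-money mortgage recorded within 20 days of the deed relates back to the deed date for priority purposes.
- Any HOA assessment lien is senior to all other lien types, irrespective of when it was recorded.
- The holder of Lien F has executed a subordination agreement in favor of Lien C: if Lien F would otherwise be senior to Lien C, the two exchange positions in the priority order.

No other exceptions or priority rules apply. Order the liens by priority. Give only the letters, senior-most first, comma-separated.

E, C, F, A, D, G, B

Effective dates: B was recorded within the 20-day window, so its effective date is the deed date October 30, 2016; C is treated as recorded March 23, 2015, the work-commencement date; F is treated as recorded April 18, 2015, the work-commencement date.
E is an HOA assessment lien, so it outranks all other liens regardless of date.
Remaining liens by effective date: C (March 23, 2015), F (April 18, 2015), A (October 11, 2015), D (November 24, 2015), G (September 12, 2016), B (October 30, 2016).
Since F is not senior to C, the subordination leaves the order unchanged.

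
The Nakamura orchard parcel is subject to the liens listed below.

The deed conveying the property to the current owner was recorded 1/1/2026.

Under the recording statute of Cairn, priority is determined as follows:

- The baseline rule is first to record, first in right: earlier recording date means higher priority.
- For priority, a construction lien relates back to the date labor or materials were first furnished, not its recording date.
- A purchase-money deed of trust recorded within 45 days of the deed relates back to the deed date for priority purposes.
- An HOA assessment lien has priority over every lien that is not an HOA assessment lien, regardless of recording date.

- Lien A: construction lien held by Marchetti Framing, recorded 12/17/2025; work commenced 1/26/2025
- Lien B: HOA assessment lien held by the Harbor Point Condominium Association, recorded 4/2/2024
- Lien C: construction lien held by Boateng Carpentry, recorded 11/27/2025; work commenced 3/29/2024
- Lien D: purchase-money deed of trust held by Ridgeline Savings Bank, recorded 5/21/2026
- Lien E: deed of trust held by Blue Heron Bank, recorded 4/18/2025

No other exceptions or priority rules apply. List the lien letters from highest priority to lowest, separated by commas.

B, C, A, E, D

First, effective dates: A relates back to 1/26/2025 (work commenced); C relates back to 3/29/2024 (work commenced); D was recorded 140 days after the deed, outside the 45-day window, so it keeps its recording date.
As an HOA assessment lien, B is senior to every other lien.
Ordering the rest by effective date: C (3/29/2024), A (1/26/2025), E (4/18/2025), D (5/21/2026).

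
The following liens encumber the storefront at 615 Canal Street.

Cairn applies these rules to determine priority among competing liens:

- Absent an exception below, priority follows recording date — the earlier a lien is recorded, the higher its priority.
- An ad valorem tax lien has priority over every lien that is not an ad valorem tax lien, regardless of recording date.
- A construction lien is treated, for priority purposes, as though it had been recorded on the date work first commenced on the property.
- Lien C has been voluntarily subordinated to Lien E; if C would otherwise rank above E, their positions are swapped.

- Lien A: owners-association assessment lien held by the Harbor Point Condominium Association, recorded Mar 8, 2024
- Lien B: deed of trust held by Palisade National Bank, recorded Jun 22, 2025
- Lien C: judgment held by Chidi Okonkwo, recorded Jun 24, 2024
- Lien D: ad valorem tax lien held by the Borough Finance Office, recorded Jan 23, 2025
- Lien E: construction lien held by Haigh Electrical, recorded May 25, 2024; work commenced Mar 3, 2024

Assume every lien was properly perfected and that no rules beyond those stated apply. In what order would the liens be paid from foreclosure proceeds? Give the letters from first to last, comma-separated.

D, E, A, C, B

Effective dates: E relates back to Mar 3, 2024 (work commenced).
D is an ad valorem tax lien and takes priority over every other lien.
Remaining liens by effective date: E (Mar 3, 2024), A (Mar 8, 2024), C (Jun 24, 2024), B (Jun 22, 2025).
C already ranks below E; the subordination has no effect.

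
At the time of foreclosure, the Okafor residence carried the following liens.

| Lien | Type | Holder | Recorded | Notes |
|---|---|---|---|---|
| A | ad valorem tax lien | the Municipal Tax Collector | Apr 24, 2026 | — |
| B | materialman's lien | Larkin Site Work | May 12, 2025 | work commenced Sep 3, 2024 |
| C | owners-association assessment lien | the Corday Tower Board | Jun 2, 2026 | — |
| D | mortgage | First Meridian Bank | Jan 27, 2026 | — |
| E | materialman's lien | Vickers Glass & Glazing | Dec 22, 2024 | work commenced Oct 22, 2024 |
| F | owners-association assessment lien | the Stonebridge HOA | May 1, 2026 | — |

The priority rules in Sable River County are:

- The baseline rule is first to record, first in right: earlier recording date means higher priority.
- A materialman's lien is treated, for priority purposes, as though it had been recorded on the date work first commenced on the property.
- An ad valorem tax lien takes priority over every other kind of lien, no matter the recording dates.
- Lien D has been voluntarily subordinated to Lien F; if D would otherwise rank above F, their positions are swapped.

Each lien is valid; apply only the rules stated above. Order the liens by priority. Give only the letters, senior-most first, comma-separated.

A, B, E, F, D, C

Effective dates: B's effective date is Sep 3, 2024, when work began; E's effective date is Oct 22, 2024, when work began.
A is an ad valorem tax lien and takes priority over every other lien.
Remaining liens by effective date: B (Sep 3, 2024), E (Oct 22, 2024), D (Jan 27, 2026), F (May 1, 2026), C (Jun 2, 2026).
Because D would otherwise rank above F, the subordination swaps them.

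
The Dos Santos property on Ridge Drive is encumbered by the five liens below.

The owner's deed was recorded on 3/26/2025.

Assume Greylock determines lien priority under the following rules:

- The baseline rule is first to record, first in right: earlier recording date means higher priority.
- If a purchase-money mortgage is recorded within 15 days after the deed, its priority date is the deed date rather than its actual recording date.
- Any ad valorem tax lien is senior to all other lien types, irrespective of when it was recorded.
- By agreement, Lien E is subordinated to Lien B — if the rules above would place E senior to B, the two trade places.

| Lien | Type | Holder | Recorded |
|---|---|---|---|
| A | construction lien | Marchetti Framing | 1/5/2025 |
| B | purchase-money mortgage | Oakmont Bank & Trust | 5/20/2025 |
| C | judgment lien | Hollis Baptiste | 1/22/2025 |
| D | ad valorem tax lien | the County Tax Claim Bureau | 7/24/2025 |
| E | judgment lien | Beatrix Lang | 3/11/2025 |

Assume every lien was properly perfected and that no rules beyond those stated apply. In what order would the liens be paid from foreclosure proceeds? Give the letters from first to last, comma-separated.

D, A, C, B, E

Adjusting effective dates: B missed the 15-day window (55 days after the deed), so its recording date stands.
D is an ad valorem tax lien and takes priority over every other lien.
Ordering the rest by effective date: A (1/5/2025), C (1/22/2025), E (3/11/2025), B (5/20/2025).
E would otherwise be senior to B, so under the subordination agreement E and B exchange positions.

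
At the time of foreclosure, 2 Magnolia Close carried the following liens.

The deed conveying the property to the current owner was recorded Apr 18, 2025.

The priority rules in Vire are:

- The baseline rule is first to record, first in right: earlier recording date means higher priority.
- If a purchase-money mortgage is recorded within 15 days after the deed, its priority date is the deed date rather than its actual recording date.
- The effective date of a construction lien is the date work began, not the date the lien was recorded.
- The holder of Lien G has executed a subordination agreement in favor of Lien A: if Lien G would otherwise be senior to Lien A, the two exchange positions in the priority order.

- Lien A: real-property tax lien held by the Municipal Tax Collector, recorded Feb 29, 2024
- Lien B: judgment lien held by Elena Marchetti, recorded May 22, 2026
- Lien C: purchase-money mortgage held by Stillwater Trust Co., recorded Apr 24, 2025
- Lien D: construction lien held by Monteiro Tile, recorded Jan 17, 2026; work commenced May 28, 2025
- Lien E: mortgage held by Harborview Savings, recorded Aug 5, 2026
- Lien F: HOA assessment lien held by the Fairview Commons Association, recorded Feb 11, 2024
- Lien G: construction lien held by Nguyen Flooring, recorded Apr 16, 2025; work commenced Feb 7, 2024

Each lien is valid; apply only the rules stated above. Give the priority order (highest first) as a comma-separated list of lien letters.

A, F, G, C, D, B, E

Adjusting effective dates: C relates back to the deed date Apr 18, 2025; D relates back to May 28, 2025 (work commenced); G relates back to Feb 7, 2024 (work commenced).
By effective date: G (Feb 7, 2024), F (Feb 11, 2024), A (Feb 29, 2024), C (Apr 18, 2025), D (May 28, 2025), B (May 22, 2026), E (Aug 5, 2026).
The subordination applies — G was senior to A — so G and A swap.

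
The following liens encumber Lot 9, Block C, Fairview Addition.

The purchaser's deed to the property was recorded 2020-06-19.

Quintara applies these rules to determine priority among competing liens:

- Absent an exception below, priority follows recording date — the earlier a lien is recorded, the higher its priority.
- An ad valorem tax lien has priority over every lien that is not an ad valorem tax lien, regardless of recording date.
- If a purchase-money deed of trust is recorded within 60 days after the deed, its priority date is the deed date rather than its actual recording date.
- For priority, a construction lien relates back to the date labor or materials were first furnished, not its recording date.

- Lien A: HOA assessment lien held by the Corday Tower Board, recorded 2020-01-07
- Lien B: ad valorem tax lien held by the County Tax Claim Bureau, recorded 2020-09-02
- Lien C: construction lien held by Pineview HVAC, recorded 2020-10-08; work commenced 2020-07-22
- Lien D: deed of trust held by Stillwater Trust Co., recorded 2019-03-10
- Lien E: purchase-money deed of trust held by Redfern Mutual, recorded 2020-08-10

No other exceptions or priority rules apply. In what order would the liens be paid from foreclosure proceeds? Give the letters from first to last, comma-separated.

B, D, A, E, C

Effective dates after the stated exceptions: C's effective date is 2020-07-22, when work began; E was recorded within the 60-day window, so its effective date is the deed date 2020-06-19.
As an ad valorem tax lien, B is senior to every other lien.
Ordering the rest by effective date: D (2019-03-10), A (2020-01-07), E (2020-06-19), C (2020-07-22).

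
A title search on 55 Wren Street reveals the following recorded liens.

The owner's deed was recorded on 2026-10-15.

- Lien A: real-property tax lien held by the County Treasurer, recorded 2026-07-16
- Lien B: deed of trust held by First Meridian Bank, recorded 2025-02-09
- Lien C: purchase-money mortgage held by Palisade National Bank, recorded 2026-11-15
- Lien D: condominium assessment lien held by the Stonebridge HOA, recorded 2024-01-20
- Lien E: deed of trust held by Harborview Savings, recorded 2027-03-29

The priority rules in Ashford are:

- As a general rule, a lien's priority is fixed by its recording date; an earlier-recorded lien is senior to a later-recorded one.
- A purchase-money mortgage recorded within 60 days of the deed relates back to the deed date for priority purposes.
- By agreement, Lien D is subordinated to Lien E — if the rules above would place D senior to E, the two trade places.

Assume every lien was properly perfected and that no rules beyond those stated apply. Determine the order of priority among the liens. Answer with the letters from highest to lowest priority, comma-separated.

Adjusting effective dates: C relates back to the deed date 2026-10-15.
Ordering by effective date: D (2024-01-20), B (2025-02-09), A (2026-07-16), C (2026-10-15), E (2027-03-29).
The subordination applies — D was senior to E — so D and E swap.

E, B, A, C, D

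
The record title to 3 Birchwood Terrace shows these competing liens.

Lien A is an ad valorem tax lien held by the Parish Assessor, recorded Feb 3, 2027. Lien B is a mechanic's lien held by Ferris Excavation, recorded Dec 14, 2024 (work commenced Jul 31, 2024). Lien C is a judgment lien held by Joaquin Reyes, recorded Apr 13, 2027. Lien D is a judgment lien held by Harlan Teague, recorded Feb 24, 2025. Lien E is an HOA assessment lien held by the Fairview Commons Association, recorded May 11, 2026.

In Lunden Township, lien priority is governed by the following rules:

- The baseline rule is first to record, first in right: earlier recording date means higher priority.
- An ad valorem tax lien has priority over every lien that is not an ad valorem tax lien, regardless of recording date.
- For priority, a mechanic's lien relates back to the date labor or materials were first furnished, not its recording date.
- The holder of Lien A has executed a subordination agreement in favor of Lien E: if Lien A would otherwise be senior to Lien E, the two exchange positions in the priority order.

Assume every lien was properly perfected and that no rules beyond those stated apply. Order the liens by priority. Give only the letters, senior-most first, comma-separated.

Adjusting effective dates: B relates back to Jul 31, 2024 (work commenced).
As an ad valorem tax lien, A is senior to every other lien.
Remaining liens by effective date: B (Jul 31, 2024), D (Feb 24, 2025), E (May 11, 2026), C (Apr 13, 2027).
A would otherwise be senior to E, so under the subordination agreement A and E exchange positions.

E, B, D, A, C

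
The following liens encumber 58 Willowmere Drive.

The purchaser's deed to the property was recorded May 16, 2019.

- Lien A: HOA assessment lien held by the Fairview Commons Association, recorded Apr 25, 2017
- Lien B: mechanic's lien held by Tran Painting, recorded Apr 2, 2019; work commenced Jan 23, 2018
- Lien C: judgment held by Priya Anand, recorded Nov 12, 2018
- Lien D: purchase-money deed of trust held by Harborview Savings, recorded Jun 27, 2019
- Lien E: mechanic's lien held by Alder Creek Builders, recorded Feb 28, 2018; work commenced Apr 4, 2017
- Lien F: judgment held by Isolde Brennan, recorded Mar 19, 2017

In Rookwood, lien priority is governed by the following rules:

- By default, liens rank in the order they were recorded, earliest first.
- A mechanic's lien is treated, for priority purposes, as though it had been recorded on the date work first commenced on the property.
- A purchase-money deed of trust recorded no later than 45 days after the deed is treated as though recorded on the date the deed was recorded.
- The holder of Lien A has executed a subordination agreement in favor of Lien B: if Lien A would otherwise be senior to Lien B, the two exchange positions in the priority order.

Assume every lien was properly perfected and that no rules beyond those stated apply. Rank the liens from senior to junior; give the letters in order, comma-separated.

F, E, B, A, C, D

Effective dates after the stated exceptions: B relates back to Jan 23, 2018 (work commenced); D's effective date is the deed date, May 16, 2019; E relates back to Apr 4, 2017 (work commenced).
By effective date: F (Mar 19, 2017), E (Apr 4, 2017), A (Apr 25, 2017), B (Jan 23, 2018), C (Nov 12, 2018), D (May 16, 2019).
A would otherwise be senior to B, so under the subordination agreement A and B exchange positions.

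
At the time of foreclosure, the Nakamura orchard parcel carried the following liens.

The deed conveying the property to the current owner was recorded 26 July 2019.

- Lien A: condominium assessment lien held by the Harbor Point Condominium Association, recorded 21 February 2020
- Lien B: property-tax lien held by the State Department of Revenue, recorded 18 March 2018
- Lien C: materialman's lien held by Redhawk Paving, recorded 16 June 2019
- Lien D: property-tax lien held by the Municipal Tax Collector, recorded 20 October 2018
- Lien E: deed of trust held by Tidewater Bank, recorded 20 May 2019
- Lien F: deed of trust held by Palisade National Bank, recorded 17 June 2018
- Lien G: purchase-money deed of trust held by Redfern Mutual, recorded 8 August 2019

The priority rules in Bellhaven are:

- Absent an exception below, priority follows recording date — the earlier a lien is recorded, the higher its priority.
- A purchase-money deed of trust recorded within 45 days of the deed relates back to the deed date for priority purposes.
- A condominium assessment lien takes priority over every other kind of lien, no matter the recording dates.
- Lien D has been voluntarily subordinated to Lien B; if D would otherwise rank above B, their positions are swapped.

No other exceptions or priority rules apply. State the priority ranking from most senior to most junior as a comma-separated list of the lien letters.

A, B, F, D, E, C, G

Effective dates after the stated exceptions: G relates back to the deed date 26 July 2019.
A is a condominium assessment lien and takes priority over every other lien.
The other liens, earliest effective date first: B (18 March 2018), F (17 June 2018), D (20 October 2018), E (20 May 2019), C (16 June 2019), G (26 July 2019).
D is already junior to B, so the subordination agreement changes nothing.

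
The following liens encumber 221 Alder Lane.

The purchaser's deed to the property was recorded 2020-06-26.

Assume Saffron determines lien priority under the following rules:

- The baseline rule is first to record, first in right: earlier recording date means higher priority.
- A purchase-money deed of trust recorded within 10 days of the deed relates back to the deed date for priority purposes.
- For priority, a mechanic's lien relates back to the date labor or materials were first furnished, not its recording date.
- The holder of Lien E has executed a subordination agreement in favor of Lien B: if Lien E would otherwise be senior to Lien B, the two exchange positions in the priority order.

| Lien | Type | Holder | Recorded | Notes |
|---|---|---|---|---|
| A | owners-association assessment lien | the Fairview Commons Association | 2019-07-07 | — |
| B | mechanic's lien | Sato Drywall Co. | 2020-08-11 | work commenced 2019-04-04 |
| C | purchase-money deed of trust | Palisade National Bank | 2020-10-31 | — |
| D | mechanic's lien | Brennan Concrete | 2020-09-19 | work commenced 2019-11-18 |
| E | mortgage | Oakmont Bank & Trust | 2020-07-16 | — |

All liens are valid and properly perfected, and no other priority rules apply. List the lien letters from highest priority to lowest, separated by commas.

Effective dates: B relates back to 2019-04-04 (work commenced); C was recorded 127 days after the deed — beyond 10 days — so no relation-back applies; D relates back to 2019-11-18 (work commenced).
By effective date: B (2019-04-04), A (2019-07-07), D (2019-11-18), E (2020-07-16), C (2020-10-31).
Since E is not senior to B, the subordination leaves the order unchanged.

B, A, D, E, C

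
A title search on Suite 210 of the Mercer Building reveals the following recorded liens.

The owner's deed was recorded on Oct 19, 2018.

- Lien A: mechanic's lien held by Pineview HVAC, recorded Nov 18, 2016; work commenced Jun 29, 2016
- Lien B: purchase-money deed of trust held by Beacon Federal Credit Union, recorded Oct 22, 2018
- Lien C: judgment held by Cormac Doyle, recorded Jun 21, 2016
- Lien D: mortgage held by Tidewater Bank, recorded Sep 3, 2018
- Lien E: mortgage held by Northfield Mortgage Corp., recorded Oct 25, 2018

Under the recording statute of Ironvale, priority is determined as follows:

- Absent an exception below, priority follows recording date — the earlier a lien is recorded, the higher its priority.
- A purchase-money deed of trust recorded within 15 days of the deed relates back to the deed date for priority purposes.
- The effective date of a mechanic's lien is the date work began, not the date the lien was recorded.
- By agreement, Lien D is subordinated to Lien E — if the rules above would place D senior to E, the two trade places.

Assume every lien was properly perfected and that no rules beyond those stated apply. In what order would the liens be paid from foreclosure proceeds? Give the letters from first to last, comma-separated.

C, A, E, B, D

Effective dates after the stated exceptions: A's effective date is Jun 29, 2016, when work began; B's effective date is the deed date, Oct 19, 2018.
By effective date, earliest first: C (Jun 21, 2016), A (Jun 29, 2016), D (Sep 3, 2018), B (Oct 19, 2018), E (Oct 25, 2018).
D would otherwise be senior to E, so under the subordination agreement D and E exchange positions.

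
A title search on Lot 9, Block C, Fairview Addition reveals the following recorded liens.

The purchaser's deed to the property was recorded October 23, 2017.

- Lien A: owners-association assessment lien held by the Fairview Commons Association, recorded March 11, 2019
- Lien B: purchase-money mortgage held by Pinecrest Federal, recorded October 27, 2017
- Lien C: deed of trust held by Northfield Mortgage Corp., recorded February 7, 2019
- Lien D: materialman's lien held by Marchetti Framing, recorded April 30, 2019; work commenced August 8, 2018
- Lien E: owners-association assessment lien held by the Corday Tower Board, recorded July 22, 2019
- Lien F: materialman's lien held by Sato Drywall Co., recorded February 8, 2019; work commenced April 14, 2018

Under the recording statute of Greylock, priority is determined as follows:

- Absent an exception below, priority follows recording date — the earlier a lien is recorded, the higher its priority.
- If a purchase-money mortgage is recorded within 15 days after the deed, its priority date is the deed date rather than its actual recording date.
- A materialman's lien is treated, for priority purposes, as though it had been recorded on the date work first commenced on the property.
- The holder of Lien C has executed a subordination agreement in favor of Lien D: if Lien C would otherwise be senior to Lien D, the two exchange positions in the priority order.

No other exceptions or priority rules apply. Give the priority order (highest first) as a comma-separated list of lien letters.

Effective dates after the stated exceptions: B relates back to the deed date October 23, 2017; D is treated as recorded August 8, 2018, the work-commencement date; F relates back to April 14, 2018 (work commenced).
Sorted by effective date: B (October 23, 2017), F (April 14, 2018), D (August 8, 2018), C (February 7, 2019), A (March 11, 2019), E (July 22, 2019).
Since C is not senior to D, the subordination leaves the order unchanged.

B, F, D, C, A, E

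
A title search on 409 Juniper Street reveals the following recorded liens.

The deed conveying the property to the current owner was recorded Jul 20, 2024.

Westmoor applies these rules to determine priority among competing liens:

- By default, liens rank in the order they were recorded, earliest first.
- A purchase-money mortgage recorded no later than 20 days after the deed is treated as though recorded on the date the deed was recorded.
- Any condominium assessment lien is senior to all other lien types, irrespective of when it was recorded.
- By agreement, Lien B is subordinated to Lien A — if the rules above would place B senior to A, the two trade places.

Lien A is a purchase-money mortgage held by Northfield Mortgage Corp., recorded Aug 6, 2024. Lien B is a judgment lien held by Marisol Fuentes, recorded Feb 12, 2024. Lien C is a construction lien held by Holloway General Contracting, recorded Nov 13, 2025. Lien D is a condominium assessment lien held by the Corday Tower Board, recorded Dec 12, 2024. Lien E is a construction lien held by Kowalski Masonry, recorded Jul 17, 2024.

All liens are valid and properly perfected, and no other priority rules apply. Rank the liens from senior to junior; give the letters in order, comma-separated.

D, A, E, B, C

First, effective dates: A relates back to the deed date Jul 20, 2024.
D, as a condominium assessment lien, has superpriority and ranks first.
The other liens, earliest effective date first: B (Feb 12, 2024), E (Jul 17, 2024), A (Jul 20, 2024), C (Nov 13, 2025).
Because B would otherwise rank above A, the subordination swaps them.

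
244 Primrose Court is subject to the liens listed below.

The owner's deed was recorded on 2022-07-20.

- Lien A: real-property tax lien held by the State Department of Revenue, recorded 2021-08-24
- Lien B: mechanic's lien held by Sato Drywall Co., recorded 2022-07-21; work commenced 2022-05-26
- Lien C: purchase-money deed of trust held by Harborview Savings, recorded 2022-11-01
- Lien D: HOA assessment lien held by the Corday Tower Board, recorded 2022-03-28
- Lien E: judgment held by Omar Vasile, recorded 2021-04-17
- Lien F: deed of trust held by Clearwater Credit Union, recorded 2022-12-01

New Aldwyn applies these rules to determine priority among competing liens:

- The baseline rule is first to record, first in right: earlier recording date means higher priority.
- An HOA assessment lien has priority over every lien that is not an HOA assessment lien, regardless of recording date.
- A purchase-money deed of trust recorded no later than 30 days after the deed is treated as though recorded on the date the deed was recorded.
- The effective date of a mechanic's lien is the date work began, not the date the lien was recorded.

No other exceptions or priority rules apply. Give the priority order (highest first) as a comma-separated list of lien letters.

Adjusting effective dates: B is treated as recorded 2022-05-26, the work-commencement date; C was recorded 104 days after the deed — beyond 30 days — so no relation-back applies.
D is an HOA assessment lien, so it outranks all other liens regardless of date.
The other liens, earliest effective date first: E (2021-04-17), A (2021-08-24), B (2022-05-26), C (2022-11-01), F (2022-12-01).

D, E, A, B, C, F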